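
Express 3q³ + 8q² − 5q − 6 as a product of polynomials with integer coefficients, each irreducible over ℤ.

(3q + 2)(q + 3)(q − 1)

By the rational root theorem, q = −3 is a root, so (q + 3) is a factor; dividing leaves 3q² − q − 2.
The remaining quadratic factors as (q − 1)(3q + 2).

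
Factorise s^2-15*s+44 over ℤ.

Two integers with product 44 and sum -15 are -11 and -4.

(s-11)*(s-4)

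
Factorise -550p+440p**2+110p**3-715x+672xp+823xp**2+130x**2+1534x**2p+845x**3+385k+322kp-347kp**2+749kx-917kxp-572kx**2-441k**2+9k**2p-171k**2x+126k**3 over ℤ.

Group: 3k(42k**2+13kx+17kp-77k-169x**2-273xp+143x-110p**2+110p) + (-5x-p-5)(42k**2+13kx+17kp-77k-169x**2-273xp+143x-110p**2+110p); both groups contain (42k**2+13kx+17kp-77k-169x**2-273xp+143x-110p**2+110p), so (3k-5x-p-5) is a factor with cofactor 42k**2+13kx+17kp-77k-169x**2-273xp+143x-110p**2+110p.
The cofactor groups again: 42k**2+13kx+17kp-77k-169x**2-273xp+143x-110p**2+110p = 6k(7k-13x-10p) + (13x+11p-11)(7k-13x-10p); both groups contain (7k-13x-10p), giving (6k+13x+11p-11)(7k-13x-10p).

(3k-5x-p-5)(6k+13x+11p-11)(7k-13x-10p)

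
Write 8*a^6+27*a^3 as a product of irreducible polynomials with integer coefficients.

a^3*(2*a+3)*(4*a^2-6*a+9)

Every term has a factor of a^3; factoring it out leaves 8*a^3+27.
Recognize a sum of cubes with the parts 2*a and 3.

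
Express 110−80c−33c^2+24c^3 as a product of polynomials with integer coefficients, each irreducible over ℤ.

Group as (24c^3−80c) + (−33c^2+110) = 8c(3c^2−10) − 11(3c^2−10).
Both groups share the factor (3c^2−10).

(8c−11)(3c^2−10)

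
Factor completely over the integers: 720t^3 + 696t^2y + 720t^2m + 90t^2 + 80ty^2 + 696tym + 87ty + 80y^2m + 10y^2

Group: 8t(90t^2 + 87ty + 10y^2) + (8m + 1)(90t^2 + 87ty + 10y^2); both groups contain (90t^2 + 87ty + 10y^2), so (8t + 8m + 1) is a factor with cofactor 90t^2 + 87ty + 10y^2.
The cofactor groups again: 90t^2 + 87ty + 10y^2 = 6t(15t + 2y) + 5y(15t + 2y); both groups contain (15t + 2y), giving (6t + 5y)(15t + 2y).

(15t + 2y)(6t + 5y)(8t + 8m + 1)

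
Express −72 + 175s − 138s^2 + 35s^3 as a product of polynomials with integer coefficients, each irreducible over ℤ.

Trying the rational-root candidates, s = 8/7 is a root, so (7s − 8) divides it; the quotient is 5s^2 − 14s + 9.
The remaining quadratic factors as (s − 1)(5s − 9).

(5s − 9)(7s − 8)(s − 1)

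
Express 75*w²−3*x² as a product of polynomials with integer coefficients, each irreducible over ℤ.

Factor out 3, leaving 25*w²−x², which is a difference of two squares.

3*(5*w+x)*(5*w−x)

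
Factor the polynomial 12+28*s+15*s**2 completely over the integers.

Need a pair with product 15·12 = 180 and sum 28: that's 10 and 18.
Split the middle term: 15*s**2+10*s + 18*s+12 = 5*s*(3*s+2) + 6*(3*s+2).

(3*s+2)*(5*s+6)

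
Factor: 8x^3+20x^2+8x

4x(2x+1)(x+2)

Pull out the common factor 4x, then factor the remaining trinomial.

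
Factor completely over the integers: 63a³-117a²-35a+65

(7a-13)(9a²-5)

Group as (63a³-35a) + (-117a²+65) = 7a(9a²-5) - 13(9a²-5).
Both groups share the factor (9a²-5).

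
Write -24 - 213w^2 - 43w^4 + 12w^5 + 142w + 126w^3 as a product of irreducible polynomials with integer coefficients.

(3w - 4)(4w - 1)(w - 1)(w^2 - w + 6)

Trying the rational-root candidates, w = 1 is a root, so (w - 1) divides it; the quotient is 12w^4 - 31w^3 + 95w^2 - 118w + 24.
Next, w = 1/4 is a root, so (4w - 1) divides it; the quotient is 3w^3 - 7w^2 + 22w - 24.
Then w = 4/3 is a root, giving the factor (3w - 4) and quotient w^2 - w + 6.
The quadratic w^2 - w + 6 has discriminant -23 < 0 and is irreducible over ℤ.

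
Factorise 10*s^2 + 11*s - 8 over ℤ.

Need a pair with product 10·(-8) = -80 and sum 11: that's 16 and -5.
Split the middle term: 10*s^2 + 16*s - 5*s - 8 = 2*s*(5*s + 8) - (5*s + 8).

(2*s - 1)*(5*s + 8)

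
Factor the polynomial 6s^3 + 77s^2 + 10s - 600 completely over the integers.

Trying the rational-root candidates, s = -10/3 is a root, so (3s + 10) is a factor; dividing leaves 2s^2 + 19s - 60.
The remaining quadratic factors as (s + 12)(2s - 5).

(2s - 5)(3s + 10)(s + 12)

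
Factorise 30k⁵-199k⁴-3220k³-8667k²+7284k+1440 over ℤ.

Trying the rational-root candidates, k = 4/5 is a root, giving the factor (5k-4) and quotient 6k⁴-35k³-672k²-2271k-360.
Next, k = -1/6 is a root, giving the factor (6k+1) and quotient k³-6k²-111k-360.
Continuing, k = 15 is a root, so (k-15) divides it; the quotient is k²+9k+24.
The quadratic k²+9k+24 has discriminant -15 < 0 and is irreducible over ℤ.

(5k-4)(6k+1)(k-15)(k²+9k+24)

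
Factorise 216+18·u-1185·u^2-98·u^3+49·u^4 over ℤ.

Testing divisors of the constant over divisors of the leading coefficient, u = 3/7 is a root, so (7·u-3) divides it; the quotient is 7·u^3-11·u^2-174·u-72.
Continuing, u = -4 is a root, so (u+4) is a factor; dividing leaves 7·u^2-39·u-18.
The remaining quadratic factors as (u-6)(7·u+3).

(7·u+3)·(7·u-3)·(u+4)·(u-6)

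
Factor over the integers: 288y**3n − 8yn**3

Factor out 8yn, leaving 36y**2 − n**2, which is a difference of two squares.

8ny(6y − n)(6y + n)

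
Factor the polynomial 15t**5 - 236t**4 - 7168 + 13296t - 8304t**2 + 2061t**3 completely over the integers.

Testing divisors of the constant over divisors of the leading coefficient, t = 4 is a root, so (t - 4) is a factor; dividing leaves 15t**4 - 176t**3 + 1357t**2 - 2876t + 1792.
Continuing, t = 7/5 is a root, so (5t - 7) is a factor; dividing leaves 3t**3 - 31t**2 + 228t - 256.
Then t = 4/3 is a root, so (3t - 4) divides it; the quotient is t**2 - 9t + 64.
The quadratic t**2 - 9t + 64 has discriminant -175 < 0 and is irreducible over ℤ.

(3t - 4)(5t - 7)(t - 4)(t**2 - 9t + 64)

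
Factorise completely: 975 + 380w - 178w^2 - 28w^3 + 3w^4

Trying the rational-root candidates, w = 3 is a root, so (w - 3) is a factor; dividing leaves 3w^3 - 19w^2 - 235w - 325.
Next, w = 13 is a root, so (w - 13) divides it; the quotient is 3w^2 + 20w + 25.
The remaining quadratic factors as (w + 5)(3w + 5).

(3w + 5)(w + 5)(w - 13)(w - 3)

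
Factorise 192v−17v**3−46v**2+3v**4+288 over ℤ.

Testing divisors of the constant over divisors of the leading coefficient, v = −4/3 is a root, so (3v+4) divides it; the quotient is v**3−7v**2−6v+72.
Continuing, v = −3 is a root, so (v+3) is a factor; dividing leaves v**2−10v+24.
The remaining quadratic factors as (v−6)(v−4).

(3v+4)(v+3)(v−4)(v−6)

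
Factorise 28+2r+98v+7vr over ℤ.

Group as (7vr+98v) + (2r+28) = 7v(r+14) + 2(r+14).
Both groups share the factor (r+14).

(7v+2)(r+14)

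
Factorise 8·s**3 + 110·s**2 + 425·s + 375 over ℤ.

Testing divisors of the constant over divisors of the leading coefficient, s = -5 is a root, so (s + 5) is a factor; dividing leaves 8·s**2 + 70·s + 75.
The remaining quadratic factors as (4·s + 5)(2·s + 15).

(2·s + 15)·(4·s + 5)·(s + 5)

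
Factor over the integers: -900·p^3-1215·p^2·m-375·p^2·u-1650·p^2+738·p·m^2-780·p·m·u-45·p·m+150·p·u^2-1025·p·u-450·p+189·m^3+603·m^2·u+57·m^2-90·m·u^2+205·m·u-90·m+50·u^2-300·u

Group: 15·p·(-60·p^2-69·p·m+15·p·u-110·p+63·m^2-9·m·u+19·m+5·u-30) + (3·m+10·u)·(-60·p^2-69·p·m+15·p·u-110·p+63·m^2-9·m·u+19·m+5·u-30); both groups contain (-60·p^2-69·p·m+15·p·u-110·p+63·m^2-9·m·u+19·m+5·u-30), so (15·p+3·m+10·u) is a factor with cofactor -60·p^2-69·p·m+15·p·u-110·p+63·m^2-9·m·u+19·m+5·u-30.
The cofactor groups again: -60·p^2-69·p·m+15·p·u-110·p+63·m^2-9·m·u+19·m+5·u-30 = -4·p·(15·p-9·m+5) + (-7·m+u-6)·(15·p-9·m+5); both groups contain (15·p-9·m+5), giving -(4·p+7·m-u+6)·(15·p-9·m+5).

-(15·p-9·m+5)·(15·p+3·m+10·u)·(4·p+7·m-u+6)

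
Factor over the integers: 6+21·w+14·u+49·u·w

Group as (49·u·w+14·u) + (21·w+6) = 7·u·(7·w+2) + 3·(7·w+2).
Both groups share the factor (7·w+2).

(7·u+3)·(7·w+2)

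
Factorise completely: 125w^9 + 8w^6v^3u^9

w^6(5w + 2vu^3)(25w^2 − 10wvu^3 + 4v^2u^6)

Every term has a factor of w^6; factoring it out leaves 125w^3 + 8v^3u^9.
Recognize a sum of cubes with the parts 5w and 2vu^3.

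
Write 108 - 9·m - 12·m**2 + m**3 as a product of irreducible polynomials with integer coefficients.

Trying the rational-root candidates, m = 12 is a root, so (m - 12) divides it; the quotient is m**2 - 9.
The remaining quadratic factors as (m + 3)(m - 3).

(m + 3)·(m - 12)·(m - 3)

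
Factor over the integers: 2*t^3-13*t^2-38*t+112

Trying the rational-root candidates, t = 2 is a root, so (t-2) divides it; the quotient is 2*t^2-9*t-56.
The remaining quadratic factors as (2*t+7)(t-8).

(2*t+7)*(t-2)*(t-8)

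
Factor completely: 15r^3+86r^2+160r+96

(3r+4)(5r+12)(r+2)

Trying the rational-root candidates, r = −12/5 is a root, so (5r+12) divides it; the quotient is 3r^2+10r+8.
The remaining quadratic factors as (r+2)(3r+4).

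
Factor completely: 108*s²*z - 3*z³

3*z*(6*s + z)*(6*s - z)

Factor out 3*z, leaving 36*s² - z², which is a difference of two squares.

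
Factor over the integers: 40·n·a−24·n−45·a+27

Group as (40·n·a−24·n) + (−45·a+27) = 8·n·(5·a−3) − 9·(5·a−3).
Both groups share the factor (5·a−3).

(5·a−3)·(8·n−9)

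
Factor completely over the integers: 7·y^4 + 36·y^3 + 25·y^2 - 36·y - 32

Trying the rational-root candidates, y = -8/7 is a root, so (7·y + 8) is a factor; dividing leaves y^3 + 4·y^2 - y - 4.
Continuing, y = 1 is a root, giving the factor (y - 1) and quotient y^2 + 5·y + 4.
The remaining quadratic factors as (y + 4)(y + 1).

(7·y + 8)·(y + 1)·(y + 4)·(y - 1)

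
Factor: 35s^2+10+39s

Need a pair with product 35·10 = 350 and sum 39: that's 14 and 25.
Split the middle term: 35s^2+14s + 25s+10 = 7s(5s+2) + 5(5s+2).

(5s+2)(7s+5)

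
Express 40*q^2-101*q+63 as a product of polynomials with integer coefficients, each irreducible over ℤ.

(5*q-7)*(8*q-9)

Need a pair with product 40·63 = 2520 and sum -101: that's -56 and -45.
Split the middle term: 40*q^2-56*q - 45*q+63 = 8*q*(5*q-7) - 9*(5*q-7).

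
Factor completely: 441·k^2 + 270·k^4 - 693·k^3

9·k^2·(5·k - 7)·(6·k - 7)

Pull out the common factor 9·k^2, then factor the remaining trinomial.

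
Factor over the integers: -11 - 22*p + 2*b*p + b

(2*p + 1)*(b - 11)

Group as (2*b*p + b) + (-22*p - 11) = b*(2*p + 1) - 11*(2*p + 1).
Both groups share the factor (2*p + 1).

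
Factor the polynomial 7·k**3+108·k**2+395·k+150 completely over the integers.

By the rational root theorem, k = -5 is a root, giving the factor (k+5) and quotient 7·k**2+73·k+30.
The remaining quadratic factors as (k+10)(7·k+3).

(7·k+3)·(k+10)·(k+5)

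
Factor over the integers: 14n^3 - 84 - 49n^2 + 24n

Group as (14n^3 + 24n) + (-49n^2 - 84) = 2n(7n^2 + 12) - 7(7n^2 + 12).
Both groups share the factor (7n^2 + 12).

(2n - 7)(7n^2 + 12)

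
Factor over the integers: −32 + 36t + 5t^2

Need a pair with product 5·(−32) = −160 and sum 36: that's −4 and 40.
Split the middle term: 5t^2 − 4t + 40t − 32 = t(5t − 4) + 8(5t − 4).

(5t − 4)(t + 8)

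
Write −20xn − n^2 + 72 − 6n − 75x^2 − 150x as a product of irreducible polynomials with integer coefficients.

Group: −5x(15x + n − 6) + (−n − 12)(15x + n − 6); both groups contain (15x + n − 6).

−(15x + n − 6)(5x + n + 12)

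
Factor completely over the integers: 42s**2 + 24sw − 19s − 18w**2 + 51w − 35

(6s + 6w − 7)(7s − 3w + 5)

Group: 7s(6s + 6w − 7) + (−3w + 5)(6s + 6w − 7); both groups contain (6s + 6w − 7).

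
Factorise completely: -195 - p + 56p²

(7p + 13)(8p - 15)

Need a pair with product 56·(-195) = -10920 and sum -1: that's 104 and -105.
Split the middle term: 56p² + 104p - 105p - 195 = 8p(7p + 13) - 15(7p + 13).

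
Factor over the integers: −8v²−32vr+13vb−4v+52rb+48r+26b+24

Group: −8v(v+4r+2) + (13b+12)(v+4r+2); both groups contain (v+4r+2).

−(8v−13b−12)(v+4r+2)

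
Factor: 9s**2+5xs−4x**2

Group: −x(4x−9s) − s(4x−9s); both groups contain (4x−9s).

−(4x−9s)(x+s)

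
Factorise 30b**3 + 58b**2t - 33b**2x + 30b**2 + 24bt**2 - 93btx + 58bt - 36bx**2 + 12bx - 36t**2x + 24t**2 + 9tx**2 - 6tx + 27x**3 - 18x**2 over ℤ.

(2b - 3x + 2)(3b + 4t + 3x)(5b + 3t - 3x)

Group: 2b(15b**2 + 29bt + 6bx + 12t**2 - 3tx - 9x**2) + (-3x + 2)(15b**2 + 29bt + 6bx + 12t**2 - 3tx - 9x**2); both groups contain (15b**2 + 29bt + 6bx + 12t**2 - 3tx - 9x**2), so (2b - 3x + 2) is a factor with cofactor 15b**2 + 29bt + 6bx + 12t**2 - 3tx - 9x**2.
The cofactor groups again: 15b**2 + 29bt + 6bx + 12t**2 - 3tx - 9x**2 = 3b(5b + 3t - 3x) + (4t + 3x)(5b + 3t - 3x); both groups contain (5b + 3t - 3x), giving (3b + 4t + 3x)(5b + 3t - 3x).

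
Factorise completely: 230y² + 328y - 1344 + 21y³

Among the possible rational roots, y = -8 is a root, giving the factor (y + 8) and quotient 21y² + 62y - 168.
The remaining quadratic factors as (7y - 12)(3y + 14).

(3y + 14)(7y - 12)(y + 8)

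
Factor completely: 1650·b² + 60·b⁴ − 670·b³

10·b²·(2·b − 15)·(3·b − 11)

Pull out the common factor 10·b², then factor the remaining trinomial.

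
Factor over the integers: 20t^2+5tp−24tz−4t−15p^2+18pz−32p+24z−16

(4t−3p−4)(5t+5p−6z+4)

Group: 4t(5t+5p−6z+4) + (−3p−4)(5t+5p−6z+4); both groups contain (5t+5p−6z+4).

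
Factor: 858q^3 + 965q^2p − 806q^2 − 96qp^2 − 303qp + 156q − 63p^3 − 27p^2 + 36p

(11q − 3p − 3)(13q + 3p)(6q + 7p − 4)

Group: 6q(143q^2 − 6qp − 39q − 9p^2 − 9p) + (7p − 4)(143q^2 − 6qp − 39q − 9p^2 − 9p); both groups contain (143q^2 − 6qp − 39q − 9p^2 − 9p), so (6q + 7p − 4) is a factor with cofactor 143q^2 − 6qp − 39q − 9p^2 − 9p.
The cofactor groups again: 143q^2 − 6qp − 39q − 9p^2 − 9p = 13q(11q − 3p − 3) + 3p(11q − 3p − 3); both groups contain (11q − 3p − 3), giving (13q + 3p)(11q − 3p − 3).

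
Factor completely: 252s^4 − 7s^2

7s^2(6s + 1)(6s − 1)

Factor out 7s^2, leaving 36s^2 − 1, which is a difference of two squares.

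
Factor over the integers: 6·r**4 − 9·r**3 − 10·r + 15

Group as (6·r**4 − 10·r) + (−9·r**3 + 15) = 2·r·(3·r**3 − 5) − 3·(3·r**3 − 5).
Both groups share the factor (3·r**3 − 5).

(2·r − 3)·(3·r**3 − 5)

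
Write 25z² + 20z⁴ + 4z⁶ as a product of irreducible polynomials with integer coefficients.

Every term has a factor of z²; factoring it out leaves 4z⁴ + 20z² + 25.
Recognize a perfect-square trinomial with the parts 2z² and 5.

z²(2z² + 5)²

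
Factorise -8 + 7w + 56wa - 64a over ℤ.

Group as (56wa + 7w) + (-64a - 8) = 7w(8a + 1) - 8(8a + 1).
Both groups share the factor (8a + 1).

(7w - 8)(8a + 1)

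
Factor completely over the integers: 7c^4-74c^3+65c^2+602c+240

Trying the rational-root candidates, c = -3/7 is a root, giving the factor (7c+3) and quotient c^3-11c^2+14c+80.
Next, c = -2 is a root, giving the factor (c+2) and quotient c^2-13c+40.
The remaining quadratic factors as (c-5)(c-8).

(7c+3)(c+2)(c-5)(c-8)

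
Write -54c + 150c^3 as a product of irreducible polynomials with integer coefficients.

6c(5c + 3)(5c - 3)

Factor out 6c, leaving 25c^2 - 9, which is a difference of two squares.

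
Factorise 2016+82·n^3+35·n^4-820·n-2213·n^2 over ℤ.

By the rational root theorem, n = 4/5 is a root, so (5·n-4) divides it; the quotient is 7·n^3+22·n^2-425·n-504.
Then n = -8/7 is a root, so (7·n+8) is a factor; dividing leaves n^2+2·n-63.
The remaining quadratic factors as (n+9)(n-7).

(5·n-4)·(7·n+8)·(n+9)·(n-7)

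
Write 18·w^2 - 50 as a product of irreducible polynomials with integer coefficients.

2·(3·w + 5)·(3·w - 5)

Every term has a factor of 2. Then 9·w^2 - 25 = (3·w)² − (5)².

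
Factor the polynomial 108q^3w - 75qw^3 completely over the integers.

3qw(6q + 5w)(6q - 5w)

Factor out 3qw, leaving 36q^2 - 25w^2, which is a difference of two squares.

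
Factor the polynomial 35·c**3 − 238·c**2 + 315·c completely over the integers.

Pull out the common factor 7·c, then factor the remaining trinomial.

7·c·(5·c − 9)·(c − 5)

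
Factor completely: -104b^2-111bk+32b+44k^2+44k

-(13b-4k-4)(8b+11k)

Group: -8b(13b-4k-4) - 11k(13b-4k-4); both groups contain (13b-4k-4).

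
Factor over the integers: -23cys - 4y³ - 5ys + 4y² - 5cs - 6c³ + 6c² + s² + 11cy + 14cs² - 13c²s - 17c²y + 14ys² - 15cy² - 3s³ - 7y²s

-(2c + y - s)(3c + 4y - s)(c + y + 3s - 1)

Group: c(-6c² - 11cy + 5cs - 4y² + 5ys - s²) + (y + 3s - 1)(-6c² - 11cy + 5cs - 4y² + 5ys - s²); both groups contain (-6c² - 11cy + 5cs - 4y² + 5ys - s²), so (c + y + 3s - 1) is a factor with cofactor -6c² - 11cy + 5cs - 4y² + 5ys - s².
The cofactor groups again: -6c² - 11cy + 5cs - 4y² + 5ys - s² = -3c(2c + y - s) + (-4y + s)(2c + y - s); both groups contain (2c + y - s), giving -(3c + 4y - s)(2c + y - s).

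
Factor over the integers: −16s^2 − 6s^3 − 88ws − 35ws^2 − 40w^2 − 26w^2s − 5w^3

−(w + 2s)(w + 3s + 8)(5w + s)

Group: 5w(−w^2 − 5ws − 8w − 6s^2 − 16s) + s(−w^2 − 5ws − 8w − 6s^2 − 16s); both groups contain (−w^2 − 5ws − 8w − 6s^2 − 16s), so (5w + s) is a factor with cofactor −w^2 − 5ws − 8w − 6s^2 − 16s.
The cofactor groups again: −w^2 − 5ws − 8w − 6s^2 − 16s = −w(w + 2s) + (−3s − 8)(w + 2s); both groups contain (w + 2s), giving −(w + 3s + 8)(w + 2s).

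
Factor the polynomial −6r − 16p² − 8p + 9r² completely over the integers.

(3r − 4p − 2)(3r + 4p)

Group: 3r(3r − 4p − 2) + 4p(3r − 4p − 2); both groups contain (3r − 4p − 2).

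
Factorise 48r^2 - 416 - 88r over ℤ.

8(6r + 13)(r - 4)

Pull out the common factor 8, then factor the remaining trinomial.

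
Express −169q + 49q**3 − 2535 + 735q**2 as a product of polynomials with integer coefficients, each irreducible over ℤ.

Trying the rational-root candidates, q = 13/7 is a root, so (7q − 13) is a factor; dividing leaves 7q**2 + 118q + 195.
The remaining quadratic factors as (q + 15)(7q + 13).

(7q + 13)(7q − 13)(q + 15)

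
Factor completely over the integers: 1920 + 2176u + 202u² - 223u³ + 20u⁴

Among the possible rational roots, u = 8 is a root, giving the factor (u - 8) and quotient 20u³ - 63u² - 302u - 240.
Next, u = 6 is a root, giving the factor (u - 6) and quotient 20u² + 57u + 40.
The remaining quadratic factors as (4u + 5)(5u + 8).

(4u + 5)(5u + 8)(u - 6)(u - 8)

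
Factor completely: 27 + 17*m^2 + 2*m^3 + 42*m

(2*m + 9)*(m + 1)*(m + 3)

Testing divisors of the constant over divisors of the leading coefficient, m = -9/2 is a root, giving the factor (2*m + 9) and quotient m^2 + 4*m + 3.
The remaining quadratic factors as (m + 3)(m + 1).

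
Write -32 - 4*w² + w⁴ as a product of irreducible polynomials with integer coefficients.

Substitute u = w² to get a quadratic in u, then factor.
w² - 8 is irreducible over ℤ (8 is not a perfect square).
w² + 4 is irreducible over ℤ (sum of squares).

(w² + 4)*(w² - 8)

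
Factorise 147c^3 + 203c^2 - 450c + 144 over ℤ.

(3c + 8)(7c - 3)(7c - 6)

Among the possible rational roots, c = -8/3 is a root, so (3c + 8) is a factor; dividing leaves 49c^2 - 63c + 18.
The remaining quadratic factors as (7c - 3)(7c - 6).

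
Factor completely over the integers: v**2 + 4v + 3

Two integers with product 3 and sum 4 are 1 and 3.

(v + 1)(v + 3)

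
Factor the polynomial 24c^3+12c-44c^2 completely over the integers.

4c(2c-3)(3c-1)

Pull out the common factor 4c, then factor the remaining trinomial.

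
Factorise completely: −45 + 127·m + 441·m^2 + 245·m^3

(5·m − 1)·(7·m + 5)·(7·m + 9)

Testing divisors of the constant over divisors of the leading coefficient, m = −9/7 is a root, giving the factor (7·m + 9) and quotient 35·m^2 + 18·m − 5.
The remaining quadratic factors as (7·m + 5)(5·m − 1).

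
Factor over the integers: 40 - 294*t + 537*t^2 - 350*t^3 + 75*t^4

Among the possible rational roots, t = 2 is a root, giving the factor (t - 2) and quotient 75*t^3 - 200*t^2 + 137*t - 20.
Then t = 5/3 is a root, so (3*t - 5) is a factor; dividing leaves 25*t^2 - 25*t + 4.
The remaining quadratic factors as (5*t - 1)(5*t - 4).

(3*t - 5)*(5*t - 1)*(5*t - 4)*(t - 2)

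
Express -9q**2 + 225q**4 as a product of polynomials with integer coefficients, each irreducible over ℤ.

Pull out the common factor 9q**2; 25q**2 - 1 is a difference of squares.

9q**2(5q + 1)(5q - 1)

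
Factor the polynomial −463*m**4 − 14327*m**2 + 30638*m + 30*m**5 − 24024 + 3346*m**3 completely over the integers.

(5*m − 13)*(6*m − 11)*(m − 6)*(m**2 − 5*m + 28)

Testing divisors of the constant over divisors of the leading coefficient, m = 6 is a root, giving the factor (m − 6) and quotient 30*m**4 − 283*m**3 + 1648*m**2 − 4439*m + 4004.
Next, m = 13/5 is a root, so (5*m − 13) is a factor; dividing leaves 6*m**3 − 41*m**2 + 223*m − 308.
Then m = 11/6 is a root, giving the factor (6*m − 11) and quotient m**2 − 5*m + 28.
The quadratic m**2 − 5*m + 28 has discriminant −87 < 0 and is irreducible over ℤ.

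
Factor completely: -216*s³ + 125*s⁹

Pull out the common factor s³, leaving 125*s⁶ - 216.
Recognize a difference of cubes with the parts 5*s² and 6.

s³*(5*s² - 6)*(25*s⁴ + 30*s² + 36)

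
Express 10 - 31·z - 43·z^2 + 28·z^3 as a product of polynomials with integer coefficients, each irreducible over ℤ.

Trying the rational-root candidates, z = 1/4 is a root, giving the factor (4·z - 1) and quotient 7·z^2 - 9·z - 10.
The remaining quadratic factors as (z - 2)(7·z + 5).

(4·z - 1)·(7·z + 5)·(z - 2)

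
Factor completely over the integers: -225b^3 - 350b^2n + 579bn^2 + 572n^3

-(5b + 11n)(5b + 4n)(9b - 13n)

Group: 9b(-25b^2 - 75bn - 44n^2) - 13n(-25b^2 - 75bn - 44n^2); both groups contain (-25b^2 - 75bn - 44n^2), so (9b - 13n) is a factor with cofactor -25b^2 - 75bn - 44n^2.
The cofactor groups again: -25b^2 - 75bn - 44n^2 = -5b(5b + 11n) - 4n(5b + 11n); both groups contain (5b + 11n), giving -(5b + 4n)(5b + 11n).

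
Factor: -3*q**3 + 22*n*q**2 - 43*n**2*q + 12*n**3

(3*n - q)*(4*n - q)*(n - 3*q)

Group: 4*n*(3*n**2 - 10*n*q + 3*q**2) - q*(3*n**2 - 10*n*q + 3*q**2); both groups contain (3*n**2 - 10*n*q + 3*q**2), so (4*n - q) is a factor with cofactor 3*n**2 - 10*n*q + 3*q**2.
The cofactor groups again: 3*n**2 - 10*n*q + 3*q**2 = n*(3*n - q) - 3*q*(3*n - q); both groups contain (3*n - q), giving (n - 3*q)*(3*n - q).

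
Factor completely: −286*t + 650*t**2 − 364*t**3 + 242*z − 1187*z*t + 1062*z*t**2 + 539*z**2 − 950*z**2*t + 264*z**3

(11*z − 13*t)*(8*z − 14*t + 11)*(3*z − 2*t + 2)

Group: 11*z*(24*z**2 − 58*z*t + 49*z + 28*t**2 − 50*t + 22) − 13*t*(24*z**2 − 58*z*t + 49*z + 28*t**2 − 50*t + 22); both groups contain (24*z**2 − 58*z*t + 49*z + 28*t**2 − 50*t + 22), so (11*z − 13*t) is a factor with cofactor 24*z**2 − 58*z*t + 49*z + 28*t**2 − 50*t + 22.
The cofactor groups again: 24*z**2 − 58*z*t + 49*z + 28*t**2 − 50*t + 22 = 3*z*(8*z − 14*t + 11) + (−2*t + 2)*(8*z − 14*t + 11); both groups contain (8*z − 14*t + 11), giving (3*z − 2*t + 2)*(8*z − 14*t + 11).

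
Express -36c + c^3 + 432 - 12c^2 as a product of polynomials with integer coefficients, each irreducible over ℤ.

(c + 6)(c - 12)(c - 6)

Testing divisors of the constant over divisors of the leading coefficient, c = -6 is a root, so (c + 6) divides it; the quotient is c^2 - 18c + 72.
The remaining quadratic factors as (c - 6)(c - 12).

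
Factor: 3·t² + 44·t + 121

(3·t + 11)·(t + 11)

Need a pair with product 3·121 = 363 and sum 44: that's 33 and 11.
Split the middle term: 3·t² + 33·t + 11·t + 121 = 3·t·(t + 11) + 11·(t + 11).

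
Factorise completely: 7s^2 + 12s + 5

(7s + 5)(s + 1)

Need a pair with product 7·5 = 35 and sum 12: that's 7 and 5.
Split the middle term: 7s^2 + 7s + 5s + 5 = 7s(s + 1) + 5(s + 1).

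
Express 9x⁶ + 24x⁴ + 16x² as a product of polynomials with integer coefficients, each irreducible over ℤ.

x²(3x² + 4)²

Pull out the common factor x², leaving 9x⁴ + 24x² + 16.
Recognize a perfect-square trinomial with the parts 4 and 3x².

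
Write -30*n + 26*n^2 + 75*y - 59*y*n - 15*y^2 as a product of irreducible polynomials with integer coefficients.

-(5*y - 2*n)*(3*y + 13*n - 15)

Group: -5*y*(3*y + 13*n - 15) + 2*n*(3*y + 13*n - 15); both groups contain (3*y + 13*n - 15).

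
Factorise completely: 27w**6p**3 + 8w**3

Pull out the common factor w**3, leaving 27w**3p**3 + 8.
Recognize a sum of cubes with the parts 3wp and 2.

w**3(3wp + 2)(9w**2p**2 − 6wp + 4)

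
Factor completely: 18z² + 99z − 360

9(2z − 5)(z + 8)

Pull out the common factor 9, then factor the remaining trinomial.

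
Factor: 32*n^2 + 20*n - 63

(4*n + 7)*(8*n - 9)

Need a pair with product 32·(-63) = -2016 and sum 20: that's -36 and 56.
Split the middle term: 32*n^2 - 36*n + 56*n - 63 = 4*n*(8*n - 9) + 7*(8*n - 9).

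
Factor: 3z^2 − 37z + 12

(3z − 1)(z − 12)

Need a pair with product 3·12 = 36 and sum −37: that's −36 and −1.
Split the middle term: 3z^2 − 36z − z + 12 = 3z(z − 12) − (z − 12).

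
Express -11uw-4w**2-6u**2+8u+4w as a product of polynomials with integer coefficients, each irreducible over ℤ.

Group: -2u(3u+4w-4) - w(3u+4w-4); both groups contain (3u+4w-4).

-(2u+w)(3u+4w-4)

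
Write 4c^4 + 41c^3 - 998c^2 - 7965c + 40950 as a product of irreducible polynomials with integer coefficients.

Trying the rational-root candidates, c = 14 is a root, so (c - 14) is a factor; dividing leaves 4c^3 + 97c^2 + 360c - 2925.
Continuing, c = -13 is a root, giving the factor (c + 13) and quotient 4c^2 + 45c - 225.
The remaining quadratic factors as (4c - 15)(c + 15).

(4c - 15)(c + 13)(c + 15)(c - 14)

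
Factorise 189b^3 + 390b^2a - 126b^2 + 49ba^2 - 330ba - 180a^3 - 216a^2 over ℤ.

Group: 3b(63b^2 + 46ba - 42b - 45a^2 - 54a) + 4a(63b^2 + 46ba - 42b - 45a^2 - 54a); both groups contain (63b^2 + 46ba - 42b - 45a^2 - 54a), so (3b + 4a) is a factor with cofactor 63b^2 + 46ba - 42b - 45a^2 - 54a.
The cofactor groups again: 63b^2 + 46ba - 42b - 45a^2 - 54a = 9b(7b + 9a) + (-5a - 6)(7b + 9a); both groups contain (7b + 9a), giving (9b - 5a - 6)(7b + 9a).

(9b - 5a - 6)(3b + 4a)(7b + 9a)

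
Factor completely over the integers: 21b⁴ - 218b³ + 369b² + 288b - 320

Testing divisors of the constant over divisors of the leading coefficient, b = -1 is a root, giving the factor (b + 1) and quotient 21b³ - 239b² + 608b - 320.
Then b = 8/3 is a root, so (3b - 8) divides it; the quotient is 7b² - 61b + 40.
The remaining quadratic factors as (7b - 5)(b - 8).

(3b - 8)(7b - 5)(b + 1)(b - 8)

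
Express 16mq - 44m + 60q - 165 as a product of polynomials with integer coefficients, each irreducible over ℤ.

(4m + 15)(4q - 11)

Group as (16mq - 44m) + (60q - 165) = 4m(4q - 11) + 15(4q - 11).
Both groups share the factor (4q - 11).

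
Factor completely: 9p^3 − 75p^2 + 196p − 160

Testing divisors of the constant over divisors of the leading coefficient, p = 5/3 is a root, giving the factor (3p − 5) and quotient 3p^2 − 20p + 32.
The remaining quadratic factors as (p − 4)(3p − 8).

(3p − 5)(3p − 8)(p − 4)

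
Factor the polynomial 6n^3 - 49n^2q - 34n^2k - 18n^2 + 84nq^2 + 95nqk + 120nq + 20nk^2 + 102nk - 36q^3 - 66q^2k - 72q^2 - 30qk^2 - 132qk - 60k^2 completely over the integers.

Group: 3n(2n^2 - 15nq - 10nk - 6n + 18q^2 + 15qk + 36q + 30k) + (-2q - 2k)(2n^2 - 15nq - 10nk - 6n + 18q^2 + 15qk + 36q + 30k); both groups contain (2n^2 - 15nq - 10nk - 6n + 18q^2 + 15qk + 36q + 30k), so (3n - 2q - 2k) is a factor with cofactor 2n^2 - 15nq - 10nk - 6n + 18q^2 + 15qk + 36q + 30k.
The cofactor groups again: 2n^2 - 15nq - 10nk - 6n + 18q^2 + 15qk + 36q + 30k = n(2n - 3q - 6) + (-6q - 5k)(2n - 3q - 6); both groups contain (2n - 3q - 6), giving (n - 6q - 5k)(2n - 3q - 6).

(3n - 2q - 2k)(n - 6q - 5k)(2n - 3q - 6)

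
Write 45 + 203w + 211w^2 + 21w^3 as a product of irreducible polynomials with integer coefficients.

Among the possible rational roots, w = -5/7 is a root, so (7w + 5) is a factor; dividing leaves 3w^2 + 28w + 9.
The remaining quadratic factors as (w + 9)(3w + 1).

(3w + 1)(7w + 5)(w + 9)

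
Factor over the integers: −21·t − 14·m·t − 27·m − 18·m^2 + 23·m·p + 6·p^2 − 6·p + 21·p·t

−(2·m − 3·p + 3)·(9·m + 2·p + 7·t)

Group: −9·m·(2·m − 3·p + 3) + (−2·p − 7·t)·(2·m − 3·p + 3); both groups contain (2·m − 3·p + 3).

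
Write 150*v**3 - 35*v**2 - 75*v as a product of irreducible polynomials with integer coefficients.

5*v*(5*v + 3)*(6*v - 5)

Pull out the common factor 5*v, then factor the remaining trinomial.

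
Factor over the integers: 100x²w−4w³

4w(5x−w)(5x+w)

Factor out 4w, leaving 25x²−w², which is a difference of two squares.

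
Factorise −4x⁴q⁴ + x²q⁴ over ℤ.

Every term has a factor of x²q⁴; factoring it out leaves −4x² + 1.
Recognize a difference of squares with the parts 1 and 2x.

−q⁴x²(2x + 1)(2x − 1)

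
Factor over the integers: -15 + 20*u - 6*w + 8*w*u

(2*w + 5)*(4*u - 3)

Group as (8*w*u - 6*w) + (20*u - 15) = 2*w*(4*u - 3) + 5*(4*u - 3).
Both groups share the factor (4*u - 3).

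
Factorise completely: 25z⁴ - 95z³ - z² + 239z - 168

Testing divisors of the constant over divisors of the leading coefficient, z = 1 is a root, giving the factor (z - 1) and quotient 25z³ - 70z² - 71z + 168.
Continuing, z = 7/5 is a root, giving the factor (5z - 7) and quotient 5z² - 7z - 24.
The remaining quadratic factors as (z - 3)(5z + 8).

(5z + 8)(5z - 7)(z - 1)(z - 3)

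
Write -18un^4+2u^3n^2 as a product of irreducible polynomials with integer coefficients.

Pull out the common factor 2un^2; u^2-9n^2 is a difference of squares.

2n^2u(u-3n)(u+3n)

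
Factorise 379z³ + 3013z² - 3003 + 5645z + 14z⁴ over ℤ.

Trying the rational-root candidates, z = 3/7 is a root, so (7z - 3) divides it; the quotient is 2z³ + 55z² + 454z + 1001.
Then z = -11 is a root, so (z + 11) divides it; the quotient is 2z² + 33z + 91.
The remaining quadratic factors as (z + 13)(2z + 7).

(2z + 7)(7z - 3)(z + 11)(z + 13)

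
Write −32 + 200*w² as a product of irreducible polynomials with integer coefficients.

Every term has a factor of 8. Then 25*w² − 4 = (5*w)² − (2)².

8*(5*w + 2)*(5*w − 2)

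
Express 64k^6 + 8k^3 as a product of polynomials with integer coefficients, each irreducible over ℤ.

8k^3(2k + 1)(4k^2 − 2k + 1)

Every term has a factor of 8k^3; factoring it out leaves 8k^3 + 1.
Recognize a sum of cubes with the parts 1 and 2k.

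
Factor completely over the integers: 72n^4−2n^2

2n^2(6n+1)(6n−1)

Pull out the common factor 2n^2; 36n^2−1 is a difference of squares.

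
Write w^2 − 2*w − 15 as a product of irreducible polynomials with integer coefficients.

Two integers with product −15 and sum −2 are −5 and 3.

(w + 3)*(w − 5)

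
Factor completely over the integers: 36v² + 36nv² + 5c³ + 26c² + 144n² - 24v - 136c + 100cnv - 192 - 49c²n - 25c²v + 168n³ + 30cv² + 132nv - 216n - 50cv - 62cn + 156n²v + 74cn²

(5c + 6n + 6)(c - 4n - 2v - 4)(c - 7n - 3v + 8)

Group: 5c(c² - 11cn - 5cv + 4c + 28n² + 26nv - 4n + 6v² - 4v - 32) + (6n + 6)(c² - 11cn - 5cv + 4c + 28n² + 26nv - 4n + 6v² - 4v - 32); both groups contain (c² - 11cn - 5cv + 4c + 28n² + 26nv - 4n + 6v² - 4v - 32), so (5c + 6n + 6) is a factor with cofactor c² - 11cn - 5cv + 4c + 28n² + 26nv - 4n + 6v² - 4v - 32.
The cofactor groups again: c² - 11cn - 5cv + 4c + 28n² + 26nv - 4n + 6v² - 4v - 32 = c(c - 7n - 3v + 8) + (-4n - 2v - 4)(c - 7n - 3v + 8); both groups contain (c - 7n - 3v + 8), giving (c - 4n - 2v - 4)(c - 7n - 3v + 8).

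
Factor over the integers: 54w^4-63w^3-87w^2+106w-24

(2w-3)(3w+4)(3w-1)(3w-2)

Among the possible rational roots, w = 1/3 is a root, giving the factor (3w-1) and quotient 18w^3-15w^2-34w+24.
Then w = 2/3 is a root, so (3w-2) is a factor; dividing leaves 6w^2-w-12.
The remaining quadratic factors as (3w+4)(2w-3).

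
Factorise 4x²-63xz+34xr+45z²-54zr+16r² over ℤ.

Group: 4x(x-15z+8r) + (-3z+2r)(x-15z+8r); both groups contain (x-15z+8r).

(4x-3z+2r)(x-15z+8r)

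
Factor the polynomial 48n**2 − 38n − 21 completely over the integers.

(6n − 7)(8n + 3)

Need a pair with product 48·(−21) = −1008 and sum −38: that's 18 and −56.
Split the middle term: 48n**2 + 18n − 56n − 21 = 6n(8n + 3) − 7(8n + 3).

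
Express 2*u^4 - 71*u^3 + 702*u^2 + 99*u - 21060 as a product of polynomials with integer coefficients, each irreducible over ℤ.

(2*u + 9)*(u - 12)*(u - 13)*(u - 15)

Trying the rational-root candidates, u = -9/2 is a root, so (2*u + 9) divides it; the quotient is u^3 - 40*u^2 + 531*u - 2340.
Next, u = 15 is a root, giving the factor (u - 15) and quotient u^2 - 25*u + 156.
The remaining quadratic factors as (u - 12)(u - 13).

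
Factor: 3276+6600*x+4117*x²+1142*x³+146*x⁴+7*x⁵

Testing divisors of the constant over divisors of the leading coefficient, x = -6/7 is a root, so (7*x+6) divides it; the quotient is x⁴+20*x³+146*x²+463*x+546.
Then x = -7 is a root, giving the factor (x+7) and quotient x³+13*x²+55*x+78.
Continuing, x = -6 is a root, so (x+6) is a factor; dividing leaves x²+7*x+13.
The quadratic x²+7*x+13 has discriminant -3 < 0 and is irreducible over ℤ.

(7*x+6)*(x+6)*(x+7)*(x²+7*x+13)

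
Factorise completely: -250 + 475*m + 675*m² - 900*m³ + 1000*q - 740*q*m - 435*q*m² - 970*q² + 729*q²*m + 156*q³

(12*q - 15*m - 10)*(13*q + 12*m - 5)*(q + 5*m - 5)

Group: 12*q*(13*q² + 77*q*m - 70*q + 60*m² - 85*m + 25) + (-15*m - 10)*(13*q² + 77*q*m - 70*q + 60*m² - 85*m + 25); both groups contain (13*q² + 77*q*m - 70*q + 60*m² - 85*m + 25), so (12*q - 15*m - 10) is a factor with cofactor 13*q² + 77*q*m - 70*q + 60*m² - 85*m + 25.
The cofactor groups again: 13*q² + 77*q*m - 70*q + 60*m² - 85*m + 25 = q*(13*q + 12*m - 5) + (5*m - 5)*(13*q + 12*m - 5); both groups contain (13*q + 12*m - 5), giving (q + 5*m - 5)*(13*q + 12*m - 5).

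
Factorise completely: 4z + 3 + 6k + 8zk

(2k + 1)(4z + 3)

Group as (8zk + 4z) + (6k + 3) = 4z(2k + 1) + 3(2k + 1).
Both groups share the factor (2k + 1).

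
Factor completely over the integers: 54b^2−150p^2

6(3b+5p)(3b−5p)

Pull out the common factor 6; 9b^2−25p^2 is a difference of squares.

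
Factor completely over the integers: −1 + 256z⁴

(4z)⁴ − (1)⁴ = ((4z)² − (1)²)((4z)² + (1)²); the first factor splits again, the second (16z² + 1) is irreducible.

(4z + 1)(4z − 1)(16z² + 1)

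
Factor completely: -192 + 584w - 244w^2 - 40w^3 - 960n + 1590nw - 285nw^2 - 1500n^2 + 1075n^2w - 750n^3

-(10n + w + 8)(15n - 8w + 12)(5n - 5w + 2)

Group: 15n(-50n^2 + 45nw - 60n + 5w^2 + 38w - 16) + (-8w + 12)(-50n^2 + 45nw - 60n + 5w^2 + 38w - 16); both groups contain (-50n^2 + 45nw - 60n + 5w^2 + 38w - 16), so (15n - 8w + 12) is a factor with cofactor -50n^2 + 45nw - 60n + 5w^2 + 38w - 16.
The cofactor groups again: -50n^2 + 45nw - 60n + 5w^2 + 38w - 16 = -10n(5n - 5w + 2) + (-w - 8)(5n - 5w + 2); both groups contain (5n - 5w + 2), giving -(10n + w + 8)(5n - 5w + 2).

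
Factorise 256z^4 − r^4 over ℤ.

(4z)⁴ − (r)⁴ = ((4z)² − (r)²)((4z)² + (r)²); the first factor splits again, the second (16z^2 + r^2) is irreducible.

(4z − r)(4z + r)(16z^2 + r^2)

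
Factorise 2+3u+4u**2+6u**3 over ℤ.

Group as (6u**3+3u) + (4u**2+2) = 3u(2u**2+1) + 2(2u**2+1).
Both groups share the factor (2u**2+1).

(3u+2)(2u**2+1)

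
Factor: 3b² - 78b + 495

Pull out the common factor 3, then factor the remaining trinomial.

3(b - 11)(b - 15)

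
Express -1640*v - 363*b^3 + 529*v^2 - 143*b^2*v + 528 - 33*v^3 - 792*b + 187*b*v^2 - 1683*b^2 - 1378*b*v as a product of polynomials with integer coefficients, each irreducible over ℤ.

-(11*b + 11*v - 4)*(11*b - 3*v + 11)*(3*b - v + 12)

Group: 11*b*(-33*b^2 + 20*b*v - 165*b - 3*v^2 + 47*v - 132) + (11*v - 4)*(-33*b^2 + 20*b*v - 165*b - 3*v^2 + 47*v - 132); both groups contain (-33*b^2 + 20*b*v - 165*b - 3*v^2 + 47*v - 132), so (11*b + 11*v - 4) is a factor with cofactor -33*b^2 + 20*b*v - 165*b - 3*v^2 + 47*v - 132.
The cofactor groups again: -33*b^2 + 20*b*v - 165*b - 3*v^2 + 47*v - 132 = -11*b*(3*b - v + 12) + (3*v - 11)*(3*b - v + 12); both groups contain (3*b - v + 12), giving -(11*b - 3*v + 11)*(3*b - v + 12).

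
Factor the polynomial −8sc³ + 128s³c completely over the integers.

Factor out 8sc, leaving 16s² − c², which is a difference of two squares.

8cs(4s − c)(4s + c)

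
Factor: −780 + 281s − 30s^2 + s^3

(s − 12)(s − 13)(s − 5)

Testing divisors of the constant over divisors of the leading coefficient, s = 13 is a root, so (s − 13) is a factor; dividing leaves s^2 − 17s + 60.
The remaining quadratic factors as (s − 12)(s − 5).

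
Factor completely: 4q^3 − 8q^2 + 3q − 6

(q − 2)(4q^2 + 3)

Group as (4q^3 + 3q) + (−8q^2 − 6) = q(4q^2 + 3) − 2(4q^2 + 3).
Both groups share the factor (4q^2 + 3).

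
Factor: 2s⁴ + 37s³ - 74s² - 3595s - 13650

(2s + 13)(s + 15)(s + 7)(s - 10)

Testing divisors of the constant over divisors of the leading coefficient, s = 10 is a root, so (s - 10) divides it; the quotient is 2s³ + 57s² + 496s + 1365.
Then s = -7 is a root, so (s + 7) is a factor; dividing leaves 2s² + 43s + 195.
The remaining quadratic factors as (2s + 13)(s + 15).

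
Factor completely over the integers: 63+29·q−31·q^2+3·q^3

(3·q−7)·(q+1)·(q−9)

By the rational root theorem, q = 9 is a root, giving the factor (q−9) and quotient 3·q^2−4·q−7.
The remaining quadratic factors as (3·q−7)(q+1).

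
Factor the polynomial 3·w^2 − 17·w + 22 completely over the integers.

Need a pair with product 3·22 = 66 and sum −17: that's −6 and −11.
Split the middle term: 3·w^2 − 6·w − 11·w + 22 = 3·w·(w − 2) − 11·(w − 2).

(3·w − 11)·(w − 2)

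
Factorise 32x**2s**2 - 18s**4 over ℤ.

Every term has a factor of 2s**2. Then 16x**2 - 9s**2 = (4x)² − (3s)².

2s**2(4x - 3s)(4x + 3s)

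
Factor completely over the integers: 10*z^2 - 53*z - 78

Need a pair with product 10·(-78) = -780 and sum -53: that's 12 and -65.
Split the middle term: 10*z^2 + 12*z - 65*z - 78 = 2*z*(5*z + 6) - 13*(5*z + 6).

(2*z - 13)*(5*z + 6)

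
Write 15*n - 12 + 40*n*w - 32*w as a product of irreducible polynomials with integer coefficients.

Group as (40*n*w + 15*n) + (-32*w - 12) = 5*n*(8*w + 3) - 4*(8*w + 3).
Both groups share the factor (8*w + 3).

(5*n - 4)*(8*w + 3)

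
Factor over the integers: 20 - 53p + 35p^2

(5p - 4)(7p - 5)

Need a pair with product 35·20 = 700 and sum -53: that's -25 and -28.
Split the middle term: 35p^2 - 25p - 28p + 20 = 5p(7p - 5) - 4(7p - 5).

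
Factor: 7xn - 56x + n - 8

Group as (7xn - 56x) + (n - 8) = 7x(n - 8) + (n - 8).
Both groups share the factor (n - 8).

(7x + 1)(n - 8)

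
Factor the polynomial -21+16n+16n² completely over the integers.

Need a pair with product 16·(-21) = -336 and sum 16: that's -12 and 28.
Split the middle term: 16n²-12n + 28n-21 = 4n(4n-3) + 7(4n-3).

(4n+7)(4n-3)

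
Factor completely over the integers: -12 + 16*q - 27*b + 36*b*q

(4*q - 3)*(9*b + 4)

Group as (36*b*q - 27*b) + (16*q - 12) = 9*b*(4*q - 3) + 4*(4*q - 3).
Both groups share the factor (4*q - 3).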